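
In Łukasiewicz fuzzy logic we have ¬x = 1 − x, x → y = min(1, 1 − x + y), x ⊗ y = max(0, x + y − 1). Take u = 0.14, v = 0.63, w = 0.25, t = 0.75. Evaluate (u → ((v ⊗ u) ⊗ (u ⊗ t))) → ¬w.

0.89

v ⊗ u = max(0, 0.63 + 0.14 − 1) = max(0, -0.23) = 0.00
u ⊗ t = max(0, 0.14 + 0.75 − 1) = max(0, -0.11) = 0.00
(v ⊗ u) ⊗ (u ⊗ t) = max(0, 0.00 + 0.00 − 1) = max(0, -1.00) = 0.00
u → ((v ⊗ u) ⊗ (u ⊗ t)) = min(1, 1 − 0.14 + 0.00) = min(1, 0.86) = 0.86
¬w = 1 − 0.25 = 0.75
(u → ((v ⊗ u) ⊗ (u ⊗ t))) → ¬w = min(1, 1 − 0.86 + 0.75) = min(1, 0.89) = 0.89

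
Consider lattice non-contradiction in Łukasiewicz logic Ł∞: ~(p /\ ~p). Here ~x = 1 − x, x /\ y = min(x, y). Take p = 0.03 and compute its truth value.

~p = 1 − 0.03 = 0.97
p /\ ~p = min(0.03, 0.97) = 0.03
~(p /\ ~p) = 1 − 0.03 = 0.97
(The value 0.97 < 1 shows this instance is not satisfied; not a Ł∞-tautology — its value is 1 − min(a, 1−a).)

0.97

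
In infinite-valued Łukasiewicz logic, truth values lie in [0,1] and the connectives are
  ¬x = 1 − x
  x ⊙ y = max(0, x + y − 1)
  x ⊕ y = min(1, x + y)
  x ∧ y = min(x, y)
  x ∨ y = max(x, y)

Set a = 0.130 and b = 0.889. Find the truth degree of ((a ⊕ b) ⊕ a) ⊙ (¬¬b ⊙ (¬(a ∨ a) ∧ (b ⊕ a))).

a ⊕ b = min(1, 0.130 + 0.889) = min(1, 1.019) = 1.000
(a ⊕ b) ⊕ a = min(1, 1.000 + 0.130) = min(1, 1.130) = 1.000
¬b = 1 − 0.889 = 0.111
¬¬b = 1 − 0.111 = 0.889
a ∨ a = max(0.130, 0.130) = 0.130
¬(a ∨ a) = 1 − 0.130 = 0.870
b ⊕ a = min(1, 0.889 + 0.130) = min(1, 1.019) = 1.000
¬(a ∨ a) ∧ (b ⊕ a) = min(0.870, 1.000) = 0.870
¬¬b ⊙ (¬(a ∨ a) ∧ (b ⊕ a)) = max(0, 0.889 + 0.870 − 1) = max(0, 0.759) = 0.759
((a ⊕ b) ⊕ a) ⊙ (¬¬b ⊙ (¬(a ∨ a) ∧ (b ⊕ a))) = max(0, 1.000 + 0.759 − 1) = max(0, 0.759) = 0.759

0.759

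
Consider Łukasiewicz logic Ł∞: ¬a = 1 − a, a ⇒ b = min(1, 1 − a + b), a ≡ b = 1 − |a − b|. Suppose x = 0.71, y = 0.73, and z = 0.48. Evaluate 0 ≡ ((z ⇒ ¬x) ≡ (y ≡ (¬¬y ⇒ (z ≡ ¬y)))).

0.08

¬x = 1 − 0.71 = 0.29
z ⇒ ¬x = min(1, 1 − 0.48 + 0.29) = min(1, 0.81) = 0.81
¬y = 1 − 0.73 = 0.27
¬¬y = 1 − 0.27 = 0.73
z ≡ ¬y = 1 − |0.48 − 0.27| = 1 − 0.21 = 0.79
¬¬y ⇒ (z ≡ ¬y) = min(1, 1 − 0.73 + 0.79) = min(1, 1.06) = 1.00
y ≡ (¬¬y ⇒ (z ≡ ¬y)) = 1 − |0.73 − 1.00| = 1 − 0.27 = 0.73
(z ⇒ ¬x) ≡ (y ≡ (¬¬y ⇒ (z ≡ ¬y))) = 1 − |0.81 − 0.73| = 1 − 0.08 = 0.92
0 ≡ ((z ⇒ ¬x) ≡ (y ≡ (¬¬y ⇒ (z ≡ ¬y)))) = 1 − |0.00 − 0.92| = 1 − 0.92 = 0.08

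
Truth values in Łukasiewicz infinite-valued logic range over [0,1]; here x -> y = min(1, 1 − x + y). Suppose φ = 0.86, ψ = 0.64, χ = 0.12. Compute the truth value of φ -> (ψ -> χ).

ψ -> χ = min(1, 1 − 0.64 + 0.12) = min(1, 0.48) = 0.48
φ -> (ψ -> χ) = min(1, 1 − 0.86 + 0.48) = min(1, 0.62) = 0.62

0.62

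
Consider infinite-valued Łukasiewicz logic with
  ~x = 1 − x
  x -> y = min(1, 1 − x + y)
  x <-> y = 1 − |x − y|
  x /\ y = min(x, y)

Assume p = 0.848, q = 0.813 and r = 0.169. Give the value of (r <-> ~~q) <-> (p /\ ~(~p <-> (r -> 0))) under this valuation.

0.677

~q = 1 − 0.813 = 0.187
~~q = 1 − 0.187 = 0.813
r <-> ~~q = 1 − |0.169 − 0.813| = 1 − 0.644 = 0.356
~p = 1 − 0.848 = 0.152
r -> 0 = min(1, 1 − 0.169 + 0.000) = min(1, 0.831) = 0.831
~p <-> (r -> 0) = 1 − |0.152 − 0.831| = 1 − 0.679 = 0.321
~(~p <-> (r -> 0)) = 1 − 0.321 = 0.679
p /\ ~(~p <-> (r -> 0)) = min(0.848, 0.679) = 0.679
(r <-> ~~q) <-> (p /\ ~(~p <-> (r -> 0))) = 1 − |0.356 − 0.679| = 1 − 0.323 = 0.677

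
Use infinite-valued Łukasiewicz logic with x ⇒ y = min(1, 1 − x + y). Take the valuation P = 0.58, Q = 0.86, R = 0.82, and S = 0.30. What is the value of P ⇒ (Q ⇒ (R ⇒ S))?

1.00

R ⇒ S = min(1, 1 − 0.82 + 0.30) = min(1, 0.48) = 0.48
Q ⇒ (R ⇒ S) = min(1, 1 − 0.86 + 0.48) = min(1, 0.62) = 0.62
P ⇒ (Q ⇒ (R ⇒ S)) = min(1, 1 − 0.58 + 0.62) = min(1, 1.04) = 1.00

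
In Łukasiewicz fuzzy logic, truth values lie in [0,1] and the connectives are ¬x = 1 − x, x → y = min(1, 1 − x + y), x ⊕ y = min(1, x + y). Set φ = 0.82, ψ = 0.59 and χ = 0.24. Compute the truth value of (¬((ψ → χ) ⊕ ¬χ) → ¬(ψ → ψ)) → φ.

ψ → χ = min(1, 1 − 0.59 + 0.24) = min(1, 0.65) = 0.65
¬χ = 1 − 0.24 = 0.76
(ψ → χ) ⊕ ¬χ = min(1, 0.65 + 0.76) = min(1, 1.41) = 1.00
¬((ψ → χ) ⊕ ¬χ) = 1 − 1.00 = 0.00
ψ → ψ = min(1, 1 − 0.59 + 0.59) = min(1, 1.00) = 1.00
¬(ψ → ψ) = 1 − 1.00 = 0.00
¬((ψ → χ) ⊕ ¬χ) → ¬(ψ → ψ) = min(1, 1 − 0.00 + 0.00) = min(1, 1.00) = 1.00
(¬((ψ → χ) ⊕ ¬χ) → ¬(ψ → ψ)) → φ = min(1, 1 − 1.00 + 0.82) = min(1, 0.82) = 0.82

0.82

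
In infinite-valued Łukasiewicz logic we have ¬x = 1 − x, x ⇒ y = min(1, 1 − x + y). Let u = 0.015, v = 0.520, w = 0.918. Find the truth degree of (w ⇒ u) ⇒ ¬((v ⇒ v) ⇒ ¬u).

w ⇒ u = min(1, 1 − 0.918 + 0.015) = min(1, 0.097) = 0.097
v ⇒ v = min(1, 1 − 0.520 + 0.520) = min(1, 1.000) = 1.000
¬u = 1 − 0.015 = 0.985
(v ⇒ v) ⇒ ¬u = min(1, 1 − 1.000 + 0.985) = min(1, 0.985) = 0.985
¬((v ⇒ v) ⇒ ¬u) = 1 − 0.985 = 0.015
(w ⇒ u) ⇒ ¬((v ⇒ v) ⇒ ¬u) = min(1, 1 − 0.097 + 0.015) = min(1, 0.918) = 0.918

0.918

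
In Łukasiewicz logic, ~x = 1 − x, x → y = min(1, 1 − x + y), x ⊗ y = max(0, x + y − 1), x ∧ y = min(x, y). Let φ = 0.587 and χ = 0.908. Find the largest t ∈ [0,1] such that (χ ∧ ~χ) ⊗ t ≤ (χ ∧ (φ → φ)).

~χ = 1 − 0.908 = 0.092
χ ∧ ~χ = min(0.908, 0.092) = 0.092
So the left factor is χ ∧ ~χ = 0.092.
φ → φ = min(1, 1 − 0.587 + 0.587) = min(1, 1.000) = 1.000
χ ∧ (φ → φ) = min(0.908, 1.000) = 0.908
So the right-hand bound is χ ∧ (φ → φ) = 0.908.
The residuum of the Łukasiewicz t-norm gives the supremum: min(1, 1 − 0.092 + 0.908).
1 − 0.092 + 0.908 = 1.816, so t = min(1, 1.816) = 1.000.
Check: 0.092 ⊗ 1.000 = max(0, 0.092) = 0.092 ≤ 0.908.

1.000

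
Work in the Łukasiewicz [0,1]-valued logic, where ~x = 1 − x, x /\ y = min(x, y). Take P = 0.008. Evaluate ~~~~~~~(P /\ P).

P /\ P = min(0.008, 0.008) = 0.008
~(P /\ P) = 1 − 0.008 = 0.992
~~(P /\ P) = 1 − 0.992 = 0.008
~~~(P /\ P) = 1 − 0.008 = 0.992
~~~~(P /\ P) = 1 − 0.992 = 0.008
~~~~~(P /\ P) = 1 − 0.008 = 0.992
~~~~~~(P /\ P) = 1 − 0.992 = 0.008
~~~~~~~(P /\ P) = 1 − 0.008 = 0.992

0.992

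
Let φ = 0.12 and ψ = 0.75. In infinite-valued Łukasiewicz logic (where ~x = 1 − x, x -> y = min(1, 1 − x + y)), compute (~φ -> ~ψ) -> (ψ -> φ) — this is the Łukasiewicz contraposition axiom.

1.00

~φ = 1 − 0.12 = 0.88
~ψ = 1 − 0.75 = 0.25
~φ -> ~ψ = min(1, 1 − 0.88 + 0.25) = min(1, 0.37) = 0.37
ψ -> φ = min(1, 1 − 0.75 + 0.12) = min(1, 0.37) = 0.37
(~φ -> ~ψ) -> (ψ -> φ) = min(1, 1 − 0.37 + 0.37) = min(1, 1.00) = 1.00
(As expected: an axiom of Ł∞, always 1.)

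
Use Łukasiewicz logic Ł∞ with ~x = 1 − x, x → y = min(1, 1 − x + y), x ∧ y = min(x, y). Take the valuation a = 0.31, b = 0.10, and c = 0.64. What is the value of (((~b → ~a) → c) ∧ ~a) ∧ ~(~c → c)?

~b = 1 − 0.10 = 0.90
~a = 1 − 0.31 = 0.69
~b → ~a = min(1, 1 − 0.90 + 0.69) = min(1, 0.79) = 0.79
(~b → ~a) → c = min(1, 1 − 0.79 + 0.64) = min(1, 0.85) = 0.85
((~b → ~a) → c) ∧ ~a = min(0.85, 0.69) = 0.69
~c = 1 − 0.64 = 0.36
~c → c = min(1, 1 − 0.36 + 0.64) = min(1, 1.28) = 1.00
~(~c → c) = 1 − 1.00 = 0.00
(((~b → ~a) → c) ∧ ~a) ∧ ~(~c → c) = min(0.69, 0.00) = 0.00

0.00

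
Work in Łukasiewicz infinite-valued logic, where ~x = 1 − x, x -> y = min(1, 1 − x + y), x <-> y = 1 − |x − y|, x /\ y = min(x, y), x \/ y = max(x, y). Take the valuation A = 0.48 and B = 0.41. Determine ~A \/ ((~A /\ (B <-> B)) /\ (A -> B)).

0.52

~A = 1 − 0.48 = 0.52
B <-> B = 1 − |0.41 − 0.41| = 1 − 0.00 = 1.00
~A /\ (B <-> B) = min(0.52, 1.00) = 0.52
A -> B = min(1, 1 − 0.48 + 0.41) = min(1, 0.93) = 0.93
(~A /\ (B <-> B)) /\ (A -> B) = min(0.52, 0.93) = 0.52
~A \/ ((~A /\ (B <-> B)) /\ (A -> B)) = max(0.52, 0.52) = 0.52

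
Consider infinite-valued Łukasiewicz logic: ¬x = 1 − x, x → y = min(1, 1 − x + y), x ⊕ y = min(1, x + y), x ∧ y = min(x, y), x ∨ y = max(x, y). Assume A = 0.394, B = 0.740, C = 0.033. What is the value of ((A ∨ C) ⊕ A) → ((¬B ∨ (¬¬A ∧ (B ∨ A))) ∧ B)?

0.606

A ∨ C = max(0.394, 0.033) = 0.394
(A ∨ C) ⊕ A = min(1, 0.394 + 0.394) = min(1, 0.788) = 0.788
¬B = 1 − 0.740 = 0.260
¬A = 1 − 0.394 = 0.606
¬¬A = 1 − 0.606 = 0.394
B ∨ A = max(0.740, 0.394) = 0.740
¬¬A ∧ (B ∨ A) = min(0.394, 0.740) = 0.394
¬B ∨ (¬¬A ∧ (B ∨ A)) = max(0.260, 0.394) = 0.394
(¬B ∨ (¬¬A ∧ (B ∨ A))) ∧ B = min(0.394, 0.740) = 0.394
((A ∨ C) ⊕ A) → ((¬B ∨ (¬¬A ∧ (B ∨ A))) ∧ B) = min(1, 1 − 0.788 + 0.394) = min(1, 0.606) = 0.606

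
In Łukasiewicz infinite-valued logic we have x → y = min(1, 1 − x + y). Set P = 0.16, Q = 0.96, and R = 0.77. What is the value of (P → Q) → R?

P → Q = min(1, 1 − 0.16 + 0.96) = min(1, 1.80) = 1.00
(P → Q) → R = min(1, 1 − 1.00 + 0.77) = min(1, 0.77) = 0.77

0.77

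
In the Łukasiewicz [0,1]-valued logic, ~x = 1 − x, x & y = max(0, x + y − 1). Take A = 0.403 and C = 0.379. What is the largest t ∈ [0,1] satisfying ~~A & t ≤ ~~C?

~A = 1 − 0.403 = 0.597
~~A = 1 − 0.597 = 0.403
So the left factor is ~~A = 0.403.
~C = 1 − 0.379 = 0.621
~~C = 1 − 0.621 = 0.379
So the right-hand bound is ~~C = 0.379.
The residuum of the Łukasiewicz t-norm gives the supremum: min(1, 1 − 0.403 + 0.379).
1 − 0.403 + 0.379 = 0.976, so t = min(1, 0.976) = 0.976.
Check: 0.403 & 0.976 = max(0, 0.379) = 0.379 ≤ 0.379.

0.976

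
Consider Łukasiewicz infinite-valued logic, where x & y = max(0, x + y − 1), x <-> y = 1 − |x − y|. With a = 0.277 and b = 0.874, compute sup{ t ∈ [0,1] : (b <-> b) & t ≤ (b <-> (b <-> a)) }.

b <-> b = 1 − |0.874 − 0.874| = 1 − 0.000 = 1.000
So the left factor is b <-> b = 1.000.
b <-> a = 1 − |0.874 − 0.277| = 1 − 0.597 = 0.403
b <-> (b <-> a) = 1 − |0.874 − 0.403| = 1 − 0.471 = 0.529
So the right-hand bound is b <-> (b <-> a) = 0.529.
The residuum of the Łukasiewicz t-norm gives the supremum: min(1, 1 − 1.000 + 0.529).
1 − 1.000 + 0.529 = 0.529, so t = min(1, 0.529) = 0.529.
Check: 1.000 & 0.529 = max(0, 0.529) = 0.529 ≤ 0.529.

0.529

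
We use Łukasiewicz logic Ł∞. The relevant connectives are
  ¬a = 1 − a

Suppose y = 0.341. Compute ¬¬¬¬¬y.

0.659

¬y = 1 − 0.341 = 0.659
¬¬y = 1 − 0.659 = 0.341
¬¬¬y = 1 − 0.341 = 0.659
¬¬¬¬y = 1 − 0.659 = 0.341
¬¬¬¬¬y = 1 − 0.341 = 0.659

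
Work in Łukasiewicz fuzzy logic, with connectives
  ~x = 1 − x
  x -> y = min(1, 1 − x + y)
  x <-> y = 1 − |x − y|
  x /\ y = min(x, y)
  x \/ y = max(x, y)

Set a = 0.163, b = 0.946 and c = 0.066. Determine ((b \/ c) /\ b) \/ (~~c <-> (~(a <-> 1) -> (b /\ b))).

0.946

b \/ c = max(0.946, 0.066) = 0.946
(b \/ c) /\ b = min(0.946, 0.946) = 0.946
~c = 1 − 0.066 = 0.934
~~c = 1 − 0.934 = 0.066
a <-> 1 = 1 − |0.163 − 1.000| = 1 − 0.837 = 0.163
~(a <-> 1) = 1 − 0.163 = 0.837
b /\ b = min(0.946, 0.946) = 0.946
~(a <-> 1) -> (b /\ b) = min(1, 1 − 0.837 + 0.946) = min(1, 1.109) = 1.000
~~c <-> (~(a <-> 1) -> (b /\ b)) = 1 − |0.066 − 1.000| = 1 − 0.934 = 0.066
((b \/ c) /\ b) \/ (~~c <-> (~(a <-> 1) -> (b /\ b))) = max(0.946, 0.066) = 0.946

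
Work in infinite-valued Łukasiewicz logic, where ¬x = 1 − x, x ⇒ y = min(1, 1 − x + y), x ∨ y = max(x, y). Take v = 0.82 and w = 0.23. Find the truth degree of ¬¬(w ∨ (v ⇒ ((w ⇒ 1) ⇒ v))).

1.00

w ⇒ 1 = min(1, 1 − 0.23 + 1.00) = min(1, 1.77) = 1.00
(w ⇒ 1) ⇒ v = min(1, 1 − 1.00 + 0.82) = min(1, 0.82) = 0.82
v ⇒ ((w ⇒ 1) ⇒ v) = min(1, 1 − 0.82 + 0.82) = min(1, 1.00) = 1.00
w ∨ (v ⇒ ((w ⇒ 1) ⇒ v)) = max(0.23, 1.00) = 1.00
¬(w ∨ (v ⇒ ((w ⇒ 1) ⇒ v))) = 1 − 1.00 = 0.00
¬¬(w ∨ (v ⇒ ((w ⇒ 1) ⇒ v))) = 1 − 0.00 = 1.00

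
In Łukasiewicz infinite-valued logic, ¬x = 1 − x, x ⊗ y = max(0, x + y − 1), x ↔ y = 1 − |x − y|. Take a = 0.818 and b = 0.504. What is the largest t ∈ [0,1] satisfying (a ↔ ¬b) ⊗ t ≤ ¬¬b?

¬b = 1 − 0.504 = 0.496
a ↔ ¬b = 1 − |0.818 − 0.496| = 1 − 0.322 = 0.678
So the left factor is a ↔ ¬b = 0.678.
¬¬b = 1 − 0.496 = 0.504
So the right-hand bound is ¬¬b = 0.504.
The residuum of the Łukasiewicz t-norm gives the supremum: min(1, 1 − 0.678 + 0.504).
1 − 0.678 + 0.504 = 0.826, so t = min(1, 0.826) = 0.826.
Check: 0.678 ⊗ 0.826 = max(0, 0.504) = 0.504 ≤ 0.504.

0.826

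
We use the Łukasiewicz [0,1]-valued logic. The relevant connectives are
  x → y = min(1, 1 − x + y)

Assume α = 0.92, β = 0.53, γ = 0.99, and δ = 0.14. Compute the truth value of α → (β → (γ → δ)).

γ → δ = min(1, 1 − 0.99 + 0.14) = min(1, 0.15) = 0.15
β → (γ → δ) = min(1, 1 − 0.53 + 0.15) = min(1, 0.62) = 0.62
α → (β → (γ → δ)) = min(1, 1 − 0.92 + 0.62) = min(1, 0.70) = 0.70

0.70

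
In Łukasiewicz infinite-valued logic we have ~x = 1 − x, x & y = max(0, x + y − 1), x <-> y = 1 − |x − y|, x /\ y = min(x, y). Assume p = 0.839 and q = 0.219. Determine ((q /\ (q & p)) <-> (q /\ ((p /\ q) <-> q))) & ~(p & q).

q & p = max(0, 0.219 + 0.839 − 1) = max(0, 0.058) = 0.058
q /\ (q & p) = min(0.219, 0.058) = 0.058
p /\ q = min(0.839, 0.219) = 0.219
(p /\ q) <-> q = 1 − |0.219 − 0.219| = 1 − 0.000 = 1.000
q /\ ((p /\ q) <-> q) = min(0.219, 1.000) = 0.219
(q /\ (q & p)) <-> (q /\ ((p /\ q) <-> q)) = 1 − |0.058 − 0.219| = 1 − 0.161 = 0.839
p & q = max(0, 0.839 + 0.219 − 1) = max(0, 0.058) = 0.058
~(p & q) = 1 − 0.058 = 0.942
((q /\ (q & p)) <-> (q /\ ((p /\ q) <-> q))) & ~(p & q) = max(0, 0.839 + 0.942 − 1) = max(0, 0.781) = 0.781

0.781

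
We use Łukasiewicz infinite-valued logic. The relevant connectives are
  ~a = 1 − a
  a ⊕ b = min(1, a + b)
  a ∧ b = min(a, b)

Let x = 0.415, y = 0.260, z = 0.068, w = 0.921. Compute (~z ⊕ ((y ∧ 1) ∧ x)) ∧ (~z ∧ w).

~z = 1 − 0.068 = 0.932
y ∧ 1 = min(0.260, 1.000) = 0.260
(y ∧ 1) ∧ x = min(0.260, 0.415) = 0.260
~z ⊕ ((y ∧ 1) ∧ x) = min(1, 0.932 + 0.260) = min(1, 1.192) = 1.000
~z ∧ w = min(0.932, 0.921) = 0.921
(~z ⊕ ((y ∧ 1) ∧ x)) ∧ (~z ∧ w) = min(1.000, 0.921) = 0.921

0.921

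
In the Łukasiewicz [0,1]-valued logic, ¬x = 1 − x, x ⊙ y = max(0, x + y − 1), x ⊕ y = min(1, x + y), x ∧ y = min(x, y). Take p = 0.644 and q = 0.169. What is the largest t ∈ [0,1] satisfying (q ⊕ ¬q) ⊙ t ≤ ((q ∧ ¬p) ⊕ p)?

¬q = 1 − 0.169 = 0.831
q ⊕ ¬q = min(1, 0.169 + 0.831) = min(1, 1.000) = 1.000
So the left factor is q ⊕ ¬q = 1.000.
¬p = 1 − 0.644 = 0.356
q ∧ ¬p = min(0.169, 0.356) = 0.169
(q ∧ ¬p) ⊕ p = min(1, 0.169 + 0.644) = min(1, 0.813) = 0.813
So the right-hand bound is (q ∧ ¬p) ⊕ p = 0.813.
The residuum of the Łukasiewicz t-norm gives the supremum: min(1, 1 − 1.000 + 0.813).
1 − 1.000 + 0.813 = 0.813, so t = min(1, 0.813) = 0.813.
Check: 1.000 ⊙ 0.813 = max(0, 0.813) = 0.813 ≤ 0.813.

0.813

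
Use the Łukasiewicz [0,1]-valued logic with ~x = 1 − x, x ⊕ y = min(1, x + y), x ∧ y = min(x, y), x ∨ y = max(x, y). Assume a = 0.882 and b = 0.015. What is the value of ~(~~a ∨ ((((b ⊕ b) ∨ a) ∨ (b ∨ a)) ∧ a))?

~a = 1 − 0.882 = 0.118
~~a = 1 − 0.118 = 0.882
b ⊕ b = min(1, 0.015 + 0.015) = min(1, 0.030) = 0.030
(b ⊕ b) ∨ a = max(0.030, 0.882) = 0.882
b ∨ a = max(0.015, 0.882) = 0.882
((b ⊕ b) ∨ a) ∨ (b ∨ a) = max(0.882, 0.882) = 0.882
(((b ⊕ b) ∨ a) ∨ (b ∨ a)) ∧ a = min(0.882, 0.882) = 0.882
~~a ∨ ((((b ⊕ b) ∨ a) ∨ (b ∨ a)) ∧ a) = max(0.882, 0.882) = 0.882
~(~~a ∨ ((((b ⊕ b) ∨ a) ∨ (b ∨ a)) ∧ a)) = 1 − 0.882 = 0.118

0.118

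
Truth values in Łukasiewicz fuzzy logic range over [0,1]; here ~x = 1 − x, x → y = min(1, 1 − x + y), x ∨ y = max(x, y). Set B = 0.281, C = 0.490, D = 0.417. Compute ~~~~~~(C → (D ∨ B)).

0.927

D ∨ B = max(0.417, 0.281) = 0.417
C → (D ∨ B) = min(1, 1 − 0.490 + 0.417) = min(1, 0.927) = 0.927
~(C → (D ∨ B)) = 1 − 0.927 = 0.073
~~(C → (D ∨ B)) = 1 − 0.073 = 0.927
~~~(C → (D ∨ B)) = 1 − 0.927 = 0.073
~~~~(C → (D ∨ B)) = 1 − 0.073 = 0.927
~~~~~(C → (D ∨ B)) = 1 − 0.927 = 0.073
~~~~~~(C → (D ∨ B)) = 1 − 0.073 = 0.927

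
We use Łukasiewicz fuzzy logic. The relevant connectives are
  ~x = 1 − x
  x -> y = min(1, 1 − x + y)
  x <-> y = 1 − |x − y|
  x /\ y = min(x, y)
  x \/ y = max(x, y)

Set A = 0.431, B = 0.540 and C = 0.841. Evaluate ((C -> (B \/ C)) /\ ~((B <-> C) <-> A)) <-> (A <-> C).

0.678

B \/ C = max(0.540, 0.841) = 0.841
C -> (B \/ C) = min(1, 1 − 0.841 + 0.841) = min(1, 1.000) = 1.000
B <-> C = 1 − |0.540 − 0.841| = 1 − 0.301 = 0.699
(B <-> C) <-> A = 1 − |0.699 − 0.431| = 1 − 0.268 = 0.732
~((B <-> C) <-> A) = 1 − 0.732 = 0.268
(C -> (B \/ C)) /\ ~((B <-> C) <-> A) = min(1.000, 0.268) = 0.268
A <-> C = 1 − |0.431 − 0.841| = 1 − 0.410 = 0.590
((C -> (B \/ C)) /\ ~((B <-> C) <-> A)) <-> (A <-> C) = 1 − |0.268 − 0.590| = 1 − 0.322 = 0.678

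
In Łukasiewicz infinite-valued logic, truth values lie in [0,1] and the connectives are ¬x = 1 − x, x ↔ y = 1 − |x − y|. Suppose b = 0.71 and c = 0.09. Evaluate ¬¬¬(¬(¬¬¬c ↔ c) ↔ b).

0.11

¬c = 1 − 0.09 = 0.91
¬¬c = 1 − 0.91 = 0.09
¬¬¬c = 1 − 0.09 = 0.91
¬¬¬c ↔ c = 1 − |0.91 − 0.09| = 1 − 0.82 = 0.18
¬(¬¬¬c ↔ c) = 1 − 0.18 = 0.82
¬(¬¬¬c ↔ c) ↔ b = 1 − |0.82 − 0.71| = 1 − 0.11 = 0.89
¬(¬(¬¬¬c ↔ c) ↔ b) = 1 − 0.89 = 0.11
¬¬(¬(¬¬¬c ↔ c) ↔ b) = 1 − 0.11 = 0.89
¬¬¬(¬(¬¬¬c ↔ c) ↔ b) = 1 − 0.89 = 0.11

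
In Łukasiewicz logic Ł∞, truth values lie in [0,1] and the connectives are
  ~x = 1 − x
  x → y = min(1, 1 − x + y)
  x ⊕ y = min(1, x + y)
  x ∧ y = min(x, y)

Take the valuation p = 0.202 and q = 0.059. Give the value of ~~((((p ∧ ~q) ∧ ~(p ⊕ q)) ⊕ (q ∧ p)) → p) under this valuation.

~q = 1 − 0.059 = 0.941
p ∧ ~q = min(0.202, 0.941) = 0.202
p ⊕ q = min(1, 0.202 + 0.059) = min(1, 0.261) = 0.261
~(p ⊕ q) = 1 − 0.261 = 0.739
(p ∧ ~q) ∧ ~(p ⊕ q) = min(0.202, 0.739) = 0.202
q ∧ p = min(0.059, 0.202) = 0.059
((p ∧ ~q) ∧ ~(p ⊕ q)) ⊕ (q ∧ p) = min(1, 0.202 + 0.059) = min(1, 0.261) = 0.261
(((p ∧ ~q) ∧ ~(p ⊕ q)) ⊕ (q ∧ p)) → p = min(1, 1 − 0.261 + 0.202) = min(1, 0.941) = 0.941
~((((p ∧ ~q) ∧ ~(p ⊕ q)) ⊕ (q ∧ p)) → p) = 1 − 0.941 = 0.059
~~((((p ∧ ~q) ∧ ~(p ⊕ q)) ⊕ (q ∧ p)) → p) = 1 − 0.059 = 0.941

0.941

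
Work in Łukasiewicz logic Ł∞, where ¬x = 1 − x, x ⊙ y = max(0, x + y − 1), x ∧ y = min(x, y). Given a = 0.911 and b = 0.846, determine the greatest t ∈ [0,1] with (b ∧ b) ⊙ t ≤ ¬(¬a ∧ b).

1.000

b ∧ b = min(0.846, 0.846) = 0.846
So the left factor is b ∧ b = 0.846.
¬a = 1 − 0.911 = 0.089
¬a ∧ b = min(0.089, 0.846) = 0.089
¬(¬a ∧ b) = 1 − 0.089 = 0.911
So the right-hand bound is ¬(¬a ∧ b) = 0.911.
The residuum of the Łukasiewicz t-norm gives the supremum: min(1, 1 − 0.846 + 0.911).
1 − 0.846 + 0.911 = 1.065, so t = min(1, 1.065) = 1.000.
Check: 0.846 ⊙ 1.000 = max(0, 0.846) = 0.846 ≤ 0.911.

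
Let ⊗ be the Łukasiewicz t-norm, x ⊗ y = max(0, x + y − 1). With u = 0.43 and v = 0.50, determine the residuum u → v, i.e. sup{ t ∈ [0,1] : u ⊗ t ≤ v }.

The residuum of the Łukasiewicz t-norm gives the supremum: min(1, 1 − 0.43 + 0.50).
1 − 0.43 + 0.50 = 1.07, so t = min(1, 1.07) = 1.00.
Check: 0.43 ⊗ 1.00 = max(0, 0.43) = 0.43 ≤ 0.50.

1.00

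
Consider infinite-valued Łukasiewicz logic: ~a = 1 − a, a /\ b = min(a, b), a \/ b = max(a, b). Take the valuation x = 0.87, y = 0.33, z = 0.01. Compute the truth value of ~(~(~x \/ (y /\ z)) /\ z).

0.99

~x = 1 − 0.87 = 0.13
y /\ z = min(0.33, 0.01) = 0.01
~x \/ (y /\ z) = max(0.13, 0.01) = 0.13
~(~x \/ (y /\ z)) = 1 − 0.13 = 0.87
~(~x \/ (y /\ z)) /\ z = min(0.87, 0.01) = 0.01
~(~(~x \/ (y /\ z)) /\ z) = 1 − 0.01 = 0.99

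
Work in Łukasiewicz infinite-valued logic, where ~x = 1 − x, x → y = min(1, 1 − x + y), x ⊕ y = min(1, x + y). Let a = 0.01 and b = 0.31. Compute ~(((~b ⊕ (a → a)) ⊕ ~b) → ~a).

~b = 1 − 0.31 = 0.69
a → a = min(1, 1 − 0.01 + 0.01) = min(1, 1.00) = 1.00
~b ⊕ (a → a) = min(1, 0.69 + 1.00) = min(1, 1.69) = 1.00
(~b ⊕ (a → a)) ⊕ ~b = min(1, 1.00 + 0.69) = min(1, 1.69) = 1.00
~a = 1 − 0.01 = 0.99
((~b ⊕ (a → a)) ⊕ ~b) → ~a = min(1, 1 − 1.00 + 0.99) = min(1, 0.99) = 0.99
~(((~b ⊕ (a → a)) ⊕ ~b) → ~a) = 1 − 0.99 = 0.01

0.01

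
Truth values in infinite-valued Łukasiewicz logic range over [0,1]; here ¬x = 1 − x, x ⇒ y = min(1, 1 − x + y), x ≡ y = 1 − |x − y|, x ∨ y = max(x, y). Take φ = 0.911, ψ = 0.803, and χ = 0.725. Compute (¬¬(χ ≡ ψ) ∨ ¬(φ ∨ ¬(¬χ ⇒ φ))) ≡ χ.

0.803

χ ≡ ψ = 1 − |0.725 − 0.803| = 1 − 0.078 = 0.922
¬(χ ≡ ψ) = 1 − 0.922 = 0.078
¬¬(χ ≡ ψ) = 1 − 0.078 = 0.922
¬χ = 1 − 0.725 = 0.275
¬χ ⇒ φ = min(1, 1 − 0.275 + 0.911) = min(1, 1.636) = 1.000
¬(¬χ ⇒ φ) = 1 − 1.000 = 0.000
φ ∨ ¬(¬χ ⇒ φ) = max(0.911, 0.000) = 0.911
¬(φ ∨ ¬(¬χ ⇒ φ)) = 1 − 0.911 = 0.089
¬¬(χ ≡ ψ) ∨ ¬(φ ∨ ¬(¬χ ⇒ φ)) = max(0.922, 0.089) = 0.922
(¬¬(χ ≡ ψ) ∨ ¬(φ ∨ ¬(¬χ ⇒ φ))) ≡ χ = 1 − |0.922 − 0.725| = 1 − 0.197 = 0.803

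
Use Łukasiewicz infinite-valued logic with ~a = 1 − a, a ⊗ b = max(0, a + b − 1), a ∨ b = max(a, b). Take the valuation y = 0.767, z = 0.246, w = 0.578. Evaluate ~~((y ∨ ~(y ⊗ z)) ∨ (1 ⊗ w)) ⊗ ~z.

0.741

y ⊗ z = max(0, 0.767 + 0.246 − 1) = max(0, 0.013) = 0.013
~(y ⊗ z) = 1 − 0.013 = 0.987
y ∨ ~(y ⊗ z) = max(0.767, 0.987) = 0.987
1 ⊗ w = max(0, 1.000 + 0.578 − 1) = max(0, 0.578) = 0.578
(y ∨ ~(y ⊗ z)) ∨ (1 ⊗ w) = max(0.987, 0.578) = 0.987
~((y ∨ ~(y ⊗ z)) ∨ (1 ⊗ w)) = 1 − 0.987 = 0.013
~~((y ∨ ~(y ⊗ z)) ∨ (1 ⊗ w)) = 1 − 0.013 = 0.987
~z = 1 − 0.246 = 0.754
~~((y ∨ ~(y ⊗ z)) ∨ (1 ⊗ w)) ⊗ ~z = max(0, 0.987 + 0.754 − 1) = max(0, 0.741) = 0.741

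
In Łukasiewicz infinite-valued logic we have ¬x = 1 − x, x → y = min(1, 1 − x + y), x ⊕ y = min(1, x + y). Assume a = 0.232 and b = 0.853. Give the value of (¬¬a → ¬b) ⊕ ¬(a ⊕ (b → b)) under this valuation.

0.915

¬a = 1 − 0.232 = 0.768
¬¬a = 1 − 0.768 = 0.232
¬b = 1 − 0.853 = 0.147
¬¬a → ¬b = min(1, 1 − 0.232 + 0.147) = min(1, 0.915) = 0.915
b → b = min(1, 1 − 0.853 + 0.853) = min(1, 1.000) = 1.000
a ⊕ (b → b) = min(1, 0.232 + 1.000) = min(1, 1.232) = 1.000
¬(a ⊕ (b → b)) = 1 − 1.000 = 0.000
(¬¬a → ¬b) ⊕ ¬(a ⊕ (b → b)) = min(1, 0.915 + 0.000) = min(1, 0.915) = 0.915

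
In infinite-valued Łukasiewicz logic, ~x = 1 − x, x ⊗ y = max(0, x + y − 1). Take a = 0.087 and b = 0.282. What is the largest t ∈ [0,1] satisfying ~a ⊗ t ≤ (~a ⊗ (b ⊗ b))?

~a = 1 − 0.087 = 0.913
So the left factor is ~a = 0.913.
b ⊗ b = max(0, 0.282 + 0.282 − 1) = max(0, -0.436) = 0.000
~a ⊗ (b ⊗ b) = max(0, 0.913 + 0.000 − 1) = max(0, -0.087) = 0.000
So the right-hand bound is ~a ⊗ (b ⊗ b) = 0.000.
The residuum of the Łukasiewicz t-norm gives the supremum: min(1, 1 − 0.913 + 0.000).
1 − 0.913 + 0.000 = 0.087, so t = min(1, 0.087) = 0.087.
Check: 0.913 ⊗ 0.087 = max(0, 0.000) = 0.000 ≤ 0.000.

0.087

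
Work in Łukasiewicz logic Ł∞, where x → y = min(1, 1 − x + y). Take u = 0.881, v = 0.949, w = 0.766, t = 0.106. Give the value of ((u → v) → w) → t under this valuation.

0.340

u → v = min(1, 1 − 0.881 + 0.949) = min(1, 1.068) = 1.000
(u → v) → w = min(1, 1 − 1.000 + 0.766) = min(1, 0.766) = 0.766
((u → v) → w) → t = min(1, 1 − 0.766 + 0.106) = min(1, 0.340) = 0.340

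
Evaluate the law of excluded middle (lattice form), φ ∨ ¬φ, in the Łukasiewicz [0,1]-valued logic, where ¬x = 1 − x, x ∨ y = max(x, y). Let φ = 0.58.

0.58

¬φ = 1 − 0.58 = 0.42
φ ∨ ¬φ = max(0.58, 0.42) = 0.58
(The value 0.58 < 1 shows this instance is not satisfied; not a Ł∞-tautology — its value is max(a, 1−a).)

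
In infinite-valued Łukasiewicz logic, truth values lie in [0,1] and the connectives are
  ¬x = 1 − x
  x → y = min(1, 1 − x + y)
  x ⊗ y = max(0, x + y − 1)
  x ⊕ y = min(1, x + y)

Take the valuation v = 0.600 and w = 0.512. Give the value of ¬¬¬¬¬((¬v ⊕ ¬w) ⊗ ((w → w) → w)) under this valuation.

¬v = 1 − 0.600 = 0.400
¬w = 1 − 0.512 = 0.488
¬v ⊕ ¬w = min(1, 0.400 + 0.488) = min(1, 0.888) = 0.888
w → w = min(1, 1 − 0.512 + 0.512) = min(1, 1.000) = 1.000
(w → w) → w = min(1, 1 − 1.000 + 0.512) = min(1, 0.512) = 0.512
(¬v ⊕ ¬w) ⊗ ((w → w) → w) = max(0, 0.888 + 0.512 − 1) = max(0, 0.400) = 0.400
¬((¬v ⊕ ¬w) ⊗ ((w → w) → w)) = 1 − 0.400 = 0.600
¬¬((¬v ⊕ ¬w) ⊗ ((w → w) → w)) = 1 − 0.600 = 0.400
¬¬¬((¬v ⊕ ¬w) ⊗ ((w → w) → w)) = 1 − 0.400 = 0.600
¬¬¬¬((¬v ⊕ ¬w) ⊗ ((w → w) → w)) = 1 − 0.600 = 0.400
¬¬¬¬¬((¬v ⊕ ¬w) ⊗ ((w → w) → w)) = 1 − 0.400 = 0.600

0.600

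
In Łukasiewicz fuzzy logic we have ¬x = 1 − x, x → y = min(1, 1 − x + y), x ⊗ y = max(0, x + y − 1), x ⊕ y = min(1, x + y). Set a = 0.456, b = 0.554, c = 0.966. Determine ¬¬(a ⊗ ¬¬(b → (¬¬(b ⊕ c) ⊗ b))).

b ⊕ c = min(1, 0.554 + 0.966) = min(1, 1.520) = 1.000
¬(b ⊕ c) = 1 − 1.000 = 0.000
¬¬(b ⊕ c) = 1 − 0.000 = 1.000
¬¬(b ⊕ c) ⊗ b = max(0, 1.000 + 0.554 − 1) = max(0, 0.554) = 0.554
b → (¬¬(b ⊕ c) ⊗ b) = min(1, 1 − 0.554 + 0.554) = min(1, 1.000) = 1.000
¬(b → (¬¬(b ⊕ c) ⊗ b)) = 1 − 1.000 = 0.000
¬¬(b → (¬¬(b ⊕ c) ⊗ b)) = 1 − 0.000 = 1.000
a ⊗ ¬¬(b → (¬¬(b ⊕ c) ⊗ b)) = max(0, 0.456 + 1.000 − 1) = max(0, 0.456) = 0.456
¬(a ⊗ ¬¬(b → (¬¬(b ⊕ c) ⊗ b))) = 1 − 0.456 = 0.544
¬¬(a ⊗ ¬¬(b → (¬¬(b ⊕ c) ⊗ b))) = 1 − 0.544 = 0.456

0.456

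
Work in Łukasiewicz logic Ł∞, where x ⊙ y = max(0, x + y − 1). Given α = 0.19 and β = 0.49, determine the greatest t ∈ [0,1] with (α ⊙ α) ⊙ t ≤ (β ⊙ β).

1.00

α ⊙ α = max(0, 0.19 + 0.19 − 1) = max(0, -0.62) = 0.00
So the left factor is α ⊙ α = 0.00.
β ⊙ β = max(0, 0.49 + 0.49 − 1) = max(0, -0.02) = 0.00
So the right-hand bound is β ⊙ β = 0.00.
The residuum of the Łukasiewicz t-norm gives the supremum: min(1, 1 − 0.00 + 0.00).
1 − 0.00 + 0.00 = 1.00, so t = min(1, 1.00) = 1.00.
Check: 0.00 ⊙ 1.00 = max(0, 0.00) = 0.00 ≤ 0.00.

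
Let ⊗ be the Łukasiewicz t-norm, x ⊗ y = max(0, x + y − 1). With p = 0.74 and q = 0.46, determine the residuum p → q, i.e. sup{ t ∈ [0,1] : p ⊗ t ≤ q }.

The residuum of the Łukasiewicz t-norm gives the supremum: min(1, 1 − 0.74 + 0.46).
1 − 0.74 + 0.46 = 0.72, so t = min(1, 0.72) = 0.72.
Check: 0.74 ⊗ 0.72 = max(0, 0.46) = 0.46 ≤ 0.46.

0.72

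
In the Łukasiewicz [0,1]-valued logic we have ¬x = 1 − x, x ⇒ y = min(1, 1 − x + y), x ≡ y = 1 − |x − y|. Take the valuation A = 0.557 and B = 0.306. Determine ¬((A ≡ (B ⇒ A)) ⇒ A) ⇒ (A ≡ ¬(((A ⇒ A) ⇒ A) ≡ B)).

1.000

B ⇒ A = min(1, 1 − 0.306 + 0.557) = min(1, 1.251) = 1.000
A ≡ (B ⇒ A) = 1 − |0.557 − 1.000| = 1 − 0.443 = 0.557
(A ≡ (B ⇒ A)) ⇒ A = min(1, 1 − 0.557 + 0.557) = min(1, 1.000) = 1.000
¬((A ≡ (B ⇒ A)) ⇒ A) = 1 − 1.000 = 0.000
A ⇒ A = min(1, 1 − 0.557 + 0.557) = min(1, 1.000) = 1.000
(A ⇒ A) ⇒ A = min(1, 1 − 1.000 + 0.557) = min(1, 0.557) = 0.557
((A ⇒ A) ⇒ A) ≡ B = 1 − |0.557 − 0.306| = 1 − 0.251 = 0.749
¬(((A ⇒ A) ⇒ A) ≡ B) = 1 − 0.749 = 0.251
A ≡ ¬(((A ⇒ A) ⇒ A) ≡ B) = 1 − |0.557 − 0.251| = 1 − 0.306 = 0.694
¬((A ≡ (B ⇒ A)) ⇒ A) ⇒ (A ≡ ¬(((A ⇒ A) ⇒ A) ≡ B)) = min(1, 1 − 0.000 + 0.694) = min(1, 1.694) = 1.000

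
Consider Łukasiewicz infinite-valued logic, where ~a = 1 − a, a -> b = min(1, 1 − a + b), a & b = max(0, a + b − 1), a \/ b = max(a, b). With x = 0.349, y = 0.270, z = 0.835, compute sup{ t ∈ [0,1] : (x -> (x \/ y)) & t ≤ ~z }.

x \/ y = max(0.349, 0.270) = 0.349
x -> (x \/ y) = min(1, 1 − 0.349 + 0.349) = min(1, 1.000) = 1.000
So the left factor is x -> (x \/ y) = 1.000.
~z = 1 − 0.835 = 0.165
So the right-hand bound is ~z = 0.165.
The residuum of the Łukasiewicz t-norm gives the supremum: min(1, 1 − 1.000 + 0.165).
1 − 1.000 + 0.165 = 0.165, so t = min(1, 0.165) = 0.165.
Check: 1.000 & 0.165 = max(0, 0.165) = 0.165 ≤ 0.165.

0.165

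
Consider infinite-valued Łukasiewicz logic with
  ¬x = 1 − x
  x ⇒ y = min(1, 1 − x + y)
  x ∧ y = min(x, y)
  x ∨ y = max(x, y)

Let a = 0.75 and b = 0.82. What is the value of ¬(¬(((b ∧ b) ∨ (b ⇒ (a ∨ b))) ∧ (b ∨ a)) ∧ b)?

0.82

b ∧ b = min(0.82, 0.82) = 0.82
a ∨ b = max(0.75, 0.82) = 0.82
b ⇒ (a ∨ b) = min(1, 1 − 0.82 + 0.82) = min(1, 1.00) = 1.00
(b ∧ b) ∨ (b ⇒ (a ∨ b)) = max(0.82, 1.00) = 1.00
b ∨ a = max(0.82, 0.75) = 0.82
((b ∧ b) ∨ (b ⇒ (a ∨ b))) ∧ (b ∨ a) = min(1.00, 0.82) = 0.82
¬(((b ∧ b) ∨ (b ⇒ (a ∨ b))) ∧ (b ∨ a)) = 1 − 0.82 = 0.18
¬(((b ∧ b) ∨ (b ⇒ (a ∨ b))) ∧ (b ∨ a)) ∧ b = min(0.18, 0.82) = 0.18
¬(¬(((b ∧ b) ∨ (b ⇒ (a ∨ b))) ∧ (b ∨ a)) ∧ b) = 1 − 0.18 = 0.82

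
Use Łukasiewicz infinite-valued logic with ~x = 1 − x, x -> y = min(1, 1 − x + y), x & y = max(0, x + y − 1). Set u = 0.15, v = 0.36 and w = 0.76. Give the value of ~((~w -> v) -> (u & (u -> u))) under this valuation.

0.85

~w = 1 − 0.76 = 0.24
~w -> v = min(1, 1 − 0.24 + 0.36) = min(1, 1.12) = 1.00
u -> u = min(1, 1 − 0.15 + 0.15) = min(1, 1.00) = 1.00
u & (u -> u) = max(0, 0.15 + 1.00 − 1) = max(0, 0.15) = 0.15
(~w -> v) -> (u & (u -> u)) = min(1, 1 − 1.00 + 0.15) = min(1, 0.15) = 0.15
~((~w -> v) -> (u & (u -> u))) = 1 − 0.15 = 0.85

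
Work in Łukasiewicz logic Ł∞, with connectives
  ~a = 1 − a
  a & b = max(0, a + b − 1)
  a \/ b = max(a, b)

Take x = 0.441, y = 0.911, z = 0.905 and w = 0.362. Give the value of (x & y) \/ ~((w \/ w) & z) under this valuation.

x & y = max(0, 0.441 + 0.911 − 1) = max(0, 0.352) = 0.352
w \/ w = max(0.362, 0.362) = 0.362
(w \/ w) & z = max(0, 0.362 + 0.905 − 1) = max(0, 0.267) = 0.267
~((w \/ w) & z) = 1 − 0.267 = 0.733
(x & y) \/ ~((w \/ w) & z) = max(0.352, 0.733) = 0.733

0.733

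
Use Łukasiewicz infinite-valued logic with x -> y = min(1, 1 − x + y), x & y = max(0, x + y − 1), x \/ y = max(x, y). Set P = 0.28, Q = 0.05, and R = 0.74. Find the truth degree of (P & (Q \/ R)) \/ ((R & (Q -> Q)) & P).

Q \/ R = max(0.05, 0.74) = 0.74
P & (Q \/ R) = max(0, 0.28 + 0.74 − 1) = max(0, 0.02) = 0.02
Q -> Q = min(1, 1 − 0.05 + 0.05) = min(1, 1.00) = 1.00
R & (Q -> Q) = max(0, 0.74 + 1.00 − 1) = max(0, 0.74) = 0.74
(R & (Q -> Q)) & P = max(0, 0.74 + 0.28 − 1) = max(0, 0.02) = 0.02
(P & (Q \/ R)) \/ ((R & (Q -> Q)) & P) = max(0.02, 0.02) = 0.02

0.02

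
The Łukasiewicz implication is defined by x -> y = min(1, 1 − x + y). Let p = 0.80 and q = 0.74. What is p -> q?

0.94

p -> q = min(1, 1 − 0.80 + 0.74) = min(1, 0.94) = 0.94
For comparison, the Gödel implication (1 if x ≤ y else y) would give 0.74.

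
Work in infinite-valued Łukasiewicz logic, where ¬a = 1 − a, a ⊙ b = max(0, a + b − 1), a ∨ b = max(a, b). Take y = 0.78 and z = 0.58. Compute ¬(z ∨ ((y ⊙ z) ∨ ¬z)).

y ⊙ z = max(0, 0.78 + 0.58 − 1) = max(0, 0.36) = 0.36
¬z = 1 − 0.58 = 0.42
(y ⊙ z) ∨ ¬z = max(0.36, 0.42) = 0.42
z ∨ ((y ⊙ z) ∨ ¬z) = max(0.58, 0.42) = 0.58
¬(z ∨ ((y ⊙ z) ∨ ¬z)) = 1 − 0.58 = 0.42

0.42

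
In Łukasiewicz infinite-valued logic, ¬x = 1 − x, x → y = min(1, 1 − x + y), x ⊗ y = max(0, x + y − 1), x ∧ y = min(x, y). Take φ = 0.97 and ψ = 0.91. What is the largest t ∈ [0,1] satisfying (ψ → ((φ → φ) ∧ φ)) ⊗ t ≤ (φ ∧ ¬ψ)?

0.09

φ → φ = min(1, 1 − 0.97 + 0.97) = min(1, 1.00) = 1.00
(φ → φ) ∧ φ = min(1.00, 0.97) = 0.97
ψ → ((φ → φ) ∧ φ) = min(1, 1 − 0.91 + 0.97) = min(1, 1.06) = 1.00
So the left factor is ψ → ((φ → φ) ∧ φ) = 1.00.
¬ψ = 1 − 0.91 = 0.09
φ ∧ ¬ψ = min(0.97, 0.09) = 0.09
So the right-hand bound is φ ∧ ¬ψ = 0.09.
The residuum of the Łukasiewicz t-norm gives the supremum: min(1, 1 − 1.00 + 0.09).
1 − 1.00 + 0.09 = 0.09, so t = min(1, 0.09) = 0.09.
Check: 1.00 ⊗ 0.09 = max(0, 0.09) = 0.09 ≤ 0.09.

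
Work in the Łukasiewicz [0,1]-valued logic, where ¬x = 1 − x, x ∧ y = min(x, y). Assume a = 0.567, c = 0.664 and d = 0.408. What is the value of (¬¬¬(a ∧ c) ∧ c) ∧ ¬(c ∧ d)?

0.433

a ∧ c = min(0.567, 0.664) = 0.567
¬(a ∧ c) = 1 − 0.567 = 0.433
¬¬(a ∧ c) = 1 − 0.433 = 0.567
¬¬¬(a ∧ c) = 1 − 0.567 = 0.433
¬¬¬(a ∧ c) ∧ c = min(0.433, 0.664) = 0.433
c ∧ d = min(0.664, 0.408) = 0.408
¬(c ∧ d) = 1 − 0.408 = 0.592
(¬¬¬(a ∧ c) ∧ c) ∧ ¬(c ∧ d) = min(0.433, 0.592) = 0.433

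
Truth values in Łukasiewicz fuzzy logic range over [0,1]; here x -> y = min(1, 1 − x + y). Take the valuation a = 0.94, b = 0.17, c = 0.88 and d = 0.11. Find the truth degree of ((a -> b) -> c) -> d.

a -> b = min(1, 1 − 0.94 + 0.17) = min(1, 0.23) = 0.23
(a -> b) -> c = min(1, 1 − 0.23 + 0.88) = min(1, 1.65) = 1.00
((a -> b) -> c) -> d = min(1, 1 − 1.00 + 0.11) = min(1, 0.11) = 0.11

0.11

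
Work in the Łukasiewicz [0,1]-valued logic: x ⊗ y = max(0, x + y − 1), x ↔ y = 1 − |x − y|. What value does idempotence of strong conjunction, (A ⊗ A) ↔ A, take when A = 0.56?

0.56

A ⊗ A = max(0, 0.56 + 0.56 − 1) = max(0, 0.12) = 0.12
(A ⊗ A) ↔ A = 1 − |0.12 − 0.56| = 1 − 0.44 = 0.56
(The value 0.56 < 1 shows this instance is not satisfied; fails in Ł∞ since a ⊗ a = max(0, 2a−1) ≠ a in general.)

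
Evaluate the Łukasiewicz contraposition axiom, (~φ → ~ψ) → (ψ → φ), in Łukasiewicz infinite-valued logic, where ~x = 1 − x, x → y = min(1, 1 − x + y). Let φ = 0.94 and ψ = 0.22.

1.00

~φ = 1 − 0.94 = 0.06
~ψ = 1 − 0.22 = 0.78
~φ → ~ψ = min(1, 1 − 0.06 + 0.78) = min(1, 1.72) = 1.00
ψ → φ = min(1, 1 − 0.22 + 0.94) = min(1, 1.72) = 1.00
(~φ → ~ψ) → (ψ → φ) = min(1, 1 − 1.00 + 1.00) = min(1, 1.00) = 1.00
(As expected: an axiom of Ł∞, always 1.)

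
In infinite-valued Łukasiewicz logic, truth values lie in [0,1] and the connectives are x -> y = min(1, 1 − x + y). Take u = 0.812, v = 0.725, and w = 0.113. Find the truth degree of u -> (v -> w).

v -> w = min(1, 1 − 0.725 + 0.113) = min(1, 0.388) = 0.388
u -> (v -> w) = min(1, 1 − 0.812 + 0.388) = min(1, 0.576) = 0.576

0.576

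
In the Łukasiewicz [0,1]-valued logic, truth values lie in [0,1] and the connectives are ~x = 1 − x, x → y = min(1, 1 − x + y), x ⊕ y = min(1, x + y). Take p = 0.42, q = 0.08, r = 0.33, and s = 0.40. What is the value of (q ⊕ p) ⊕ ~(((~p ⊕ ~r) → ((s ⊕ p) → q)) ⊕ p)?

0.82

q ⊕ p = min(1, 0.08 + 0.42) = min(1, 0.50) = 0.50
~p = 1 − 0.42 = 0.58
~r = 1 − 0.33 = 0.67
~p ⊕ ~r = min(1, 0.58 + 0.67) = min(1, 1.25) = 1.00
s ⊕ p = min(1, 0.40 + 0.42) = min(1, 0.82) = 0.82
(s ⊕ p) → q = min(1, 1 − 0.82 + 0.08) = min(1, 0.26) = 0.26
(~p ⊕ ~r) → ((s ⊕ p) → q) = min(1, 1 − 1.00 + 0.26) = min(1, 0.26) = 0.26
((~p ⊕ ~r) → ((s ⊕ p) → q)) ⊕ p = min(1, 0.26 + 0.42) = min(1, 0.68) = 0.68
~(((~p ⊕ ~r) → ((s ⊕ p) → q)) ⊕ p) = 1 − 0.68 = 0.32
(q ⊕ p) ⊕ ~(((~p ⊕ ~r) → ((s ⊕ p) → q)) ⊕ p) = min(1, 0.50 + 0.32) = min(1, 0.82) = 0.82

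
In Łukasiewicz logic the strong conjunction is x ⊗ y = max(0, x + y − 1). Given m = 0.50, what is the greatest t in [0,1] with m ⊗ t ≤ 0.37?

The residuum of the Łukasiewicz t-norm gives the supremum: min(1, 1 − 0.50 + 0.37).
1 − 0.50 + 0.37 = 0.87, so t = min(1, 0.87) = 0.87.
Check: 0.50 ⊗ 0.87 = max(0, 0.37) = 0.37 ≤ 0.37.

0.87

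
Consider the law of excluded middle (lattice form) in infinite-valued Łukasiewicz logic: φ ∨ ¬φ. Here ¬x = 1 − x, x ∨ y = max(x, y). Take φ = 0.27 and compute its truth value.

¬φ = 1 − 0.27 = 0.73
φ ∨ ¬φ = max(0.27, 0.73) = 0.73
(The value 0.73 < 1 shows this instance is not satisfied; not a Ł∞-tautology — its value is max(a, 1−a).)

0.73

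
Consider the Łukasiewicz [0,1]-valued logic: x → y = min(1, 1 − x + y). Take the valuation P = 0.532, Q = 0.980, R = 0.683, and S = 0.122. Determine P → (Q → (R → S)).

0.927

R → S = min(1, 1 − 0.683 + 0.122) = min(1, 0.439) = 0.439
Q → (R → S) = min(1, 1 − 0.980 + 0.439) = min(1, 0.459) = 0.459
P → (Q → (R → S)) = min(1, 1 − 0.532 + 0.459) = min(1, 0.927) = 0.927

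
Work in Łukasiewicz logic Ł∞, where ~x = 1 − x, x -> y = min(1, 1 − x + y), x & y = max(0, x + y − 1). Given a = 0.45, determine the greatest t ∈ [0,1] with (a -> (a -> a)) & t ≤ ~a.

0.55

a -> a = min(1, 1 − 0.45 + 0.45) = min(1, 1.00) = 1.00
a -> (a -> a) = min(1, 1 − 0.45 + 1.00) = min(1, 1.55) = 1.00
So the left factor is a -> (a -> a) = 1.00.
~a = 1 − 0.45 = 0.55
So the right-hand bound is ~a = 0.55.
The residuum of the Łukasiewicz t-norm gives the supremum: min(1, 1 − 1.00 + 0.55).
1 − 1.00 + 0.55 = 0.55, so t = min(1, 0.55) = 0.55.
Check: 1.00 & 0.55 = max(0, 0.55) = 0.55 ≤ 0.55.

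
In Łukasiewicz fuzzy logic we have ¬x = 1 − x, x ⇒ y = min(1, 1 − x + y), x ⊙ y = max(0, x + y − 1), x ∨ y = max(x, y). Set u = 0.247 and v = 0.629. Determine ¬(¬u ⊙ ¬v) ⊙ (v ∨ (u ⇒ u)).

¬u = 1 − 0.247 = 0.753
¬v = 1 − 0.629 = 0.371
¬u ⊙ ¬v = max(0, 0.753 + 0.371 − 1) = max(0, 0.124) = 0.124
¬(¬u ⊙ ¬v) = 1 − 0.124 = 0.876
u ⇒ u = min(1, 1 − 0.247 + 0.247) = min(1, 1.000) = 1.000
v ∨ (u ⇒ u) = max(0.629, 1.000) = 1.000
¬(¬u ⊙ ¬v) ⊙ (v ∨ (u ⇒ u)) = max(0, 0.876 + 1.000 − 1) = max(0, 0.876) = 0.876

0.876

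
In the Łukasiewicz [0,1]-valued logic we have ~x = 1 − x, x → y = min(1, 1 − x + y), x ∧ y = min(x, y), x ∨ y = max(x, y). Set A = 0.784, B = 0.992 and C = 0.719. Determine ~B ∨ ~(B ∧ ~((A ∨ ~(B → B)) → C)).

0.935

~B = 1 − 0.992 = 0.008
B → B = min(1, 1 − 0.992 + 0.992) = min(1, 1.000) = 1.000
~(B → B) = 1 − 1.000 = 0.000
A ∨ ~(B → B) = max(0.784, 0.000) = 0.784
(A ∨ ~(B → B)) → C = min(1, 1 − 0.784 + 0.719) = min(1, 0.935) = 0.935
~((A ∨ ~(B → B)) → C) = 1 − 0.935 = 0.065
B ∧ ~((A ∨ ~(B → B)) → C) = min(0.992, 0.065) = 0.065
~(B ∧ ~((A ∨ ~(B → B)) → C)) = 1 − 0.065 = 0.935
~B ∨ ~(B ∧ ~((A ∨ ~(B → B)) → C)) = max(0.008, 0.935) = 0.935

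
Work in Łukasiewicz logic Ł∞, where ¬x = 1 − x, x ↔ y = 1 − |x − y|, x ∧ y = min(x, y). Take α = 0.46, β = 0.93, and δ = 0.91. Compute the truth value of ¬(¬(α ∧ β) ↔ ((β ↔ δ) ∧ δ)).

α ∧ β = min(0.46, 0.93) = 0.46
¬(α ∧ β) = 1 − 0.46 = 0.54
β ↔ δ = 1 − |0.93 − 0.91| = 1 − 0.02 = 0.98
(β ↔ δ) ∧ δ = min(0.98, 0.91) = 0.91
¬(α ∧ β) ↔ ((β ↔ δ) ∧ δ) = 1 − |0.54 − 0.91| = 1 − 0.37 = 0.63
¬(¬(α ∧ β) ↔ ((β ↔ δ) ∧ δ)) = 1 − 0.63 = 0.37

0.37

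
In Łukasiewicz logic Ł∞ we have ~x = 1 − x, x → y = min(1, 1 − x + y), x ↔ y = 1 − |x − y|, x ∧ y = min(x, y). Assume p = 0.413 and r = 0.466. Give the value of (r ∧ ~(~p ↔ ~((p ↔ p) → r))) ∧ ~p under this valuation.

0.053

~p = 1 − 0.413 = 0.587
p ↔ p = 1 − |0.413 − 0.413| = 1 − 0.000 = 1.000
(p ↔ p) → r = min(1, 1 − 1.000 + 0.466) = min(1, 0.466) = 0.466
~((p ↔ p) → r) = 1 − 0.466 = 0.534
~p ↔ ~((p ↔ p) → r) = 1 − |0.587 − 0.534| = 1 − 0.053 = 0.947
~(~p ↔ ~((p ↔ p) → r)) = 1 − 0.947 = 0.053
r ∧ ~(~p ↔ ~((p ↔ p) → r)) = min(0.466, 0.053) = 0.053
(r ∧ ~(~p ↔ ~((p ↔ p) → r))) ∧ ~p = min(0.053, 0.587) = 0.053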